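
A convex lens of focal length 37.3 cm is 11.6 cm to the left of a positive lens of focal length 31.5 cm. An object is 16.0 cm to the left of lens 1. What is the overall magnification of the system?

m = -6.79

Lens 1: 1/d_i1 = 1/(37.3) − 1/(16.0) = -0.03569, so d_i1 = -28.02 cm; m₁ = −d_i1/d_o1 = +1.751.
d_o2 = 11.6 − (-28.02) = 39.62 cm.
Lens 2: 1/d_i2 = 1/(31.5) − 1/(39.62) = 0.006506, so d_i2 = 153.7 cm; m₂ = −d_i2/d_o2 = -3.879.
m = m₁·m₂ = (+1.751)(-3.879) = -6.79.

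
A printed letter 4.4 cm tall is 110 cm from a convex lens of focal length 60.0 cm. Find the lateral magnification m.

m = -1.20

1/d_i = 1/f − 1/d_o = 1/(60.00) − 1/(110) = 0.007576, so d_i = 132.0 cm.
m = −d_i/d_o = −(132.0)/(110) = -1.20.
The image is real, inverted and enlarged, on the far side of the lens.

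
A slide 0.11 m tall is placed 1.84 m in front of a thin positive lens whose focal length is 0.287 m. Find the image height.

1/d_i = 1/f − 1/d_o = 1/(0.2870) − 1/(1.84) = 2.941, so d_i = 0.3400 m.
m = −d_i/d_o = -0.1848.
|h_i| = |m|·h_o = 0.1848 × 0.11 = 0.0203 m. The image is real, inverted and reduced, on the far side of the lens.

0.0203 m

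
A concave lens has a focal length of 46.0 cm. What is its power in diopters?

P = -2.17 D

For a concave lens, f = −46.0 cm.
f = -46.0 cm = -0.460 m.
P = 1/f = 1/(-0.460 m) = -2.17 D.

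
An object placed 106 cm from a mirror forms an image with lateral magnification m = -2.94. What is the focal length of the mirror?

m = −d_i/d_o ⇒ d_i = −m·d_o = −(-2.94)·(106) = 311.6 cm.
1/f = 1/d_o + 1/d_i = 1/(106) + 1/(311.6) = 0.01264, so f = 79.1 cm.
Since f is positive, the mirror is concave.

f = 79.1 cm (concave)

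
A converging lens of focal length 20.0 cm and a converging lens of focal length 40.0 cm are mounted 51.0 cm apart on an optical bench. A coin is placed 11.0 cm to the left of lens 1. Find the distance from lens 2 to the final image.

85.1 cm

Lens 1: 1/d_i1 = 1/f₁ − 1/d_o1 = 1/(20.0) − 1/(11.0) = -0.04091, so d_i1 = -24.44 cm.
The intermediate image is 24.44 cm to the left of lens 1 (virtual), which is 51.0 − (-24.44) = 75.44 cm to the left of lens 2, so d_o2 = +75.44 cm.
Lens 2: 1/d_i2 = 1/f₂ − 1/d_o2 = 1/(40.0) − 1/(75.44) = 0.01174, so d_i2 = 85.1 cm.
The final image is real, 85.1 cm to the right of lens 2 (overall magnification ≈ -2.5).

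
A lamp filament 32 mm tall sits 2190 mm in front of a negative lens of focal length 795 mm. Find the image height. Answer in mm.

For a negative lens, f = -795 mm.
1/d_i = 1/f − 1/d_o = 1/(-795.0) − 1/(2190) = -0.001714, so d_i = -583.3 mm.
m = −d_i/d_o = +0.2663.
|h_i| = |m|·h_o = 0.2663 × 32 = 8.52 mm. The image is virtual, upright and reduced, on the same side as the object.

8.52 mm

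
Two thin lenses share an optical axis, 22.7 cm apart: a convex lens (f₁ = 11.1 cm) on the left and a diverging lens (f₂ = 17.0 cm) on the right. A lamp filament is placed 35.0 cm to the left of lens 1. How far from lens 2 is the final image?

Lens 1: 1/d_i1 = 1/f₁ − 1/d_o1 = 1/(11.1) − 1/(35.0) = 0.06152, so d_i1 = 16.26 cm.
The intermediate image is 16.26 cm to the right of lens 1, which is 22.7 − (16.26) = 6.440 cm to the left of lens 2, so d_o2 = +6.440 cm.
Lens 2 is diverging, so f₂ = −17.0 cm.
Lens 2: 1/d_i2 = 1/f₂ − 1/d_o2 = 1/(-17.0) − 1/(6.440) = -0.2141, so d_i2 = -4.67 cm.
The final image is virtual, 4.67 cm to the left of lens 2 (overall magnification ≈ -0.34).

4.67 cm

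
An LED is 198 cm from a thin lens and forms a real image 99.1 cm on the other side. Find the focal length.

f = 66.0 cm (converging)

Real image ⇒ d_i = +99.1 cm.
1/f = 1/d_o + 1/d_i = 1/(198) + 1/(99.1) = 0.01514, so f = 66.0 cm.
Since f is positive, the thin lens is converging.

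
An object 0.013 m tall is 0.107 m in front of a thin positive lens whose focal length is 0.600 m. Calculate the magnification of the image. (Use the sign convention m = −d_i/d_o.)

1/d_i = 1/f − 1/d_o = 1/(0.6000) − 1/(0.107) = -7.679, so d_i = -0.1302 m.
m = −d_i/d_o = −(-0.1302)/(0.107) = +1.22.
The image is virtual, upright and enlarged, on the same side as the object.

m = +1.22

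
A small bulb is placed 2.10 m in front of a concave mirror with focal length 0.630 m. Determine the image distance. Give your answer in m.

0.900 m

Mirror equation: 1/v = 1/f − 1/u = 1/(0.6300) − 1/(2.10) = 1.587 − 0.4762 = 1.111, so v = 0.900 m.
The image is real, inverted and reduced, in front of the mirror.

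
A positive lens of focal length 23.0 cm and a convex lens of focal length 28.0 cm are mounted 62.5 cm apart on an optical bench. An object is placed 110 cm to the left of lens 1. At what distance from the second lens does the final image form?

173 cm

Lens 1: 1/d_i1 = 1/f₁ − 1/d_o1 = 1/(23.0) − 1/(110) = 0.03439, so d_i1 = 29.08 cm.
The intermediate image is 29.08 cm to the right of lens 1, which is 62.5 − (29.08) = 33.42 cm to the left of lens 2, so d_o2 = +33.42 cm.
Lens 2: 1/d_i2 = 1/f₂ − 1/d_o2 = 1/(28.0) − 1/(33.42) = 0.005792, so d_i2 = 173 cm.
The final image is real, 173 cm to the right of lens 2 (overall magnification ≈ 1.4).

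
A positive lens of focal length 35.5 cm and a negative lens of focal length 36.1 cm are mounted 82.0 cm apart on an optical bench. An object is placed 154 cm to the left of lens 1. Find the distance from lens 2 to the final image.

18.0 cm

Lens 1: 1/d_i1 = 1/f₁ − 1/d_o1 = 1/(35.5) − 1/(154) = 0.02168, so d_i1 = 46.14 cm.
The intermediate image is 46.14 cm to the right of lens 1, which is 82.0 − (46.14) = 35.86 cm to the left of lens 2, so d_o2 = +35.86 cm.
Lens 2 is diverging, so f₂ = −36.1 cm.
Lens 2: 1/d_i2 = 1/f₂ − 1/d_o2 = 1/(-36.1) − 1/(35.86) = -0.05559, so d_i2 = -18.0 cm.
The final image is virtual, 18.0 cm to the left of lens 2 (overall magnification ≈ -0.15).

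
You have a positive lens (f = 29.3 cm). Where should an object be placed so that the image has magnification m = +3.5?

20.9 cm

m = −d_i/d_o ⇒ d_i = −m·d_o.
1/f = 1/d_o + 1/d_i = 1/d_o − 1/(m·d_o) = (1 − 1/m)/d_o, so d_o = f(1 − 1/m) = (29.30)(1 − 1/(+3.5)) = 20.9 cm.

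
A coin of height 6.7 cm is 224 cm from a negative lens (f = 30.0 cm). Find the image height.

For a negative lens, f = -30.0 cm.
1/d_i = 1/f − 1/d_o = 1/(-30.00) − 1/(224) = -0.03780, so d_i = -26.46 cm.
m = −d_i/d_o = +0.1181.
|h_i| = |m|·h_o = 0.1181 × 6.7 = 0.791 cm. The image is virtual, upright and reduced, on the same side as the object.

0.791 cm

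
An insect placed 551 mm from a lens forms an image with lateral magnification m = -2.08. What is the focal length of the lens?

f = 372 mm (converging)

m = −d_i/d_o ⇒ d_i = −m·d_o = −(-2.08)·(551) = 1146 mm.
1/f = 1/d_o + 1/d_i = 1/(551) + 1/(1146) = 0.002687, so f = 372 mm.
Since f is positive, the lens is converging.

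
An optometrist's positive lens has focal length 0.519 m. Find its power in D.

P = +1.93 D

P = 1/f = 1/(0.519 m) = +1.93 D.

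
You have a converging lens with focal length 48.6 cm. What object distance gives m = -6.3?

m = −d_i/d_o ⇒ d_i = −m·d_o.
1/f = 1/d_o + 1/d_i = 1/d_o − 1/(m·d_o) = (1 − 1/m)/d_o, so d_o = f(1 − 1/m) = (48.60)(1 − 1/(-6.3)) = 56.3 cm.

56.3 cm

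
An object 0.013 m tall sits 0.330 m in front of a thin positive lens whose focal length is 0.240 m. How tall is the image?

0.0347 m

1/d_i = 1/f − 1/d_o = 1/(0.2400) − 1/(0.330) = 1.136, so d_i = 0.8800 m.
m = −d_i/d_o = -2.667.
|h_i| = |m|·h_o = 2.667 × 0.013 = 0.0347 m. The image is real, inverted and enlarged, on the far side of the lens.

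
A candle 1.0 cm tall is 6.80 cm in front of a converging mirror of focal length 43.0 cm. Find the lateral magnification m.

1/d_i = 1/f − 1/d_o = 1/(43.00) − 1/(6.80) = -0.1238, so d_i = -8.077 cm.
m = −d_i/d_o = −(-8.077)/(6.80) = +1.19.
The image is virtual, upright and enlarged, behind the mirror.

m = +1.19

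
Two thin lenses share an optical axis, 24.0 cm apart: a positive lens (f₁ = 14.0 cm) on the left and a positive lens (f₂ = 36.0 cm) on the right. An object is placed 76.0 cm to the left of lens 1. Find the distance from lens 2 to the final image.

Lens 1: 1/d_i1 = 1/f₁ − 1/d_o1 = 1/(14.0) − 1/(76.0) = 0.05827, so d_i1 = 17.16 cm.
The intermediate image is 17.16 cm to the right of lens 1, which is 24.0 − (17.16) = 6.840 cm to the left of lens 2, so d_o2 = +6.840 cm.
Lens 2: 1/d_i2 = 1/f₂ − 1/d_o2 = 1/(36.0) − 1/(6.840) = -0.1184, so d_i2 = -8.44 cm.
The final image is virtual, 8.44 cm to the left of lens 2 (overall magnification ≈ -0.28).

8.44 cm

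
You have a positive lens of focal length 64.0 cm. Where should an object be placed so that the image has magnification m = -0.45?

206 cm

m = −d_i/d_o ⇒ d_i = −m·d_o.
1/f = 1/d_o + 1/d_i = 1/d_o − 1/(m·d_o) = (1 − 1/m)/d_o, so d_o = f(1 − 1/m) = (64.00)(1 − 1/(-0.45)) = 206 cm.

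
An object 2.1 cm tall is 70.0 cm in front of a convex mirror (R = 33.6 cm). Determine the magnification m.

m = +0.194

f = R/2 = 33.6/2 = 16.80 cm; for a convex mirror, f = -16.80 cm.
1/d_i = 1/f − 1/d_o = 1/(-16.80) − 1/(70.0) = -0.07381, so d_i = -13.55 cm.
m = −d_i/d_o = −(-13.55)/(70.0) = +0.194.
The image is virtual, upright and reduced, behind the mirror.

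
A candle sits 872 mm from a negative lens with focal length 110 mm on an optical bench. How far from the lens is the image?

For a negative lens, f = -110 mm.
Lens equation: 1/v = 1/f − 1/u = 1/(-110.0) − 1/(872) = -0.009091 − 0.001147 = -0.01024, so v = -97.7 mm.
The image is virtual, upright and reduced, on the same side as the object.

97.7 mm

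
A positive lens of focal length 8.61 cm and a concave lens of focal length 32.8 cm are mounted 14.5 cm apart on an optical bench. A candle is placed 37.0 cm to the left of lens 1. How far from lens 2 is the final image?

Lens 1: 1/d_i1 = 1/f₁ − 1/d_o1 = 1/(8.61) − 1/(37.0) = 0.08912, so d_i1 = 11.22 cm.
The intermediate image is 11.22 cm to the right of lens 1, which is 14.5 − (11.22) = 3.280 cm to the left of lens 2, so d_o2 = +3.280 cm.
Lens 2 is diverging, so f₂ = −32.8 cm.
Lens 2: 1/d_i2 = 1/f₂ − 1/d_o2 = 1/(-32.8) − 1/(3.280) = -0.3354, so d_i2 = -2.98 cm.
The final image is virtual, 2.98 cm to the left of lens 2 (overall magnification ≈ -0.28).

2.98 cm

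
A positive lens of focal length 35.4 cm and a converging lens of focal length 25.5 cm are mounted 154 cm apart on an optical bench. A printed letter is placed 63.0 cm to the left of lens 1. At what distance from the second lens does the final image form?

39.1 cm

Lens 1: 1/d_i1 = 1/f₁ − 1/d_o1 = 1/(35.4) − 1/(63.0) = 0.01238, so d_i1 = 80.80 cm.
The intermediate image is 80.80 cm to the right of lens 1, which is 154 − (80.80) = 73.20 cm to the left of lens 2, so d_o2 = +73.20 cm.
Lens 2: 1/d_i2 = 1/f₂ − 1/d_o2 = 1/(25.5) − 1/(73.20) = 0.02555, so d_i2 = 39.1 cm.
The final image is real, 39.1 cm to the right of lens 2 (overall magnification ≈ 0.69).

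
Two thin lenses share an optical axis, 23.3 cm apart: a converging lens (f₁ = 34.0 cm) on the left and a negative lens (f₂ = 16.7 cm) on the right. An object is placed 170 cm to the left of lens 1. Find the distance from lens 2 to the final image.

128 cm

Lens 1: 1/d_i1 = 1/f₁ − 1/d_o1 = 1/(34.0) − 1/(170) = 0.02353, so d_i1 = 42.50 cm.
The intermediate image is 42.50 cm to the right of lens 1, which lies 19.20 cm to the right of lens 2 — a virtual object — so d_o2 = −19.20 cm.
Lens 2 is diverging, so f₂ = −16.7 cm.
Lens 2: 1/d_i2 = 1/f₂ − 1/d_o2 = 1/(-16.7) − 1/(-19.20) = -0.007797, so d_i2 = -128 cm.
The final image is virtual, 128 cm to the left of lens 2 (overall magnification ≈ 1.7).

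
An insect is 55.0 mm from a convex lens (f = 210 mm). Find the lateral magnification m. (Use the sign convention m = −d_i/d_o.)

m = +1.35

1/d_i = 1/f − 1/d_o = 1/(210.0) − 1/(55.0) = -0.01342, so d_i = -74.52 mm.
m = −d_i/d_o = −(-74.52)/(55.0) = +1.35.
The image is virtual, upright and enlarged, on the same side as the object.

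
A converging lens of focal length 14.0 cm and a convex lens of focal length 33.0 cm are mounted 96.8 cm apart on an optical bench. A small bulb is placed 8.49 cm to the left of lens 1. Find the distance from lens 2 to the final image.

45.8 cm

Lens 1: 1/d_i1 = 1/f₁ − 1/d_o1 = 1/(14.0) − 1/(8.49) = -0.04636, so d_i1 = -21.57 cm.
The intermediate image is 21.57 cm to the left of lens 1 (virtual), which is 96.8 − (-21.57) = 118.4 cm to the left of lens 2, so d_o2 = +118.4 cm.
Lens 2: 1/d_i2 = 1/f₂ − 1/d_o2 = 1/(33.0) − 1/(118.4) = 0.02186, so d_i2 = 45.8 cm.
The final image is real, 45.8 cm to the right of lens 2 (overall magnification ≈ -0.98).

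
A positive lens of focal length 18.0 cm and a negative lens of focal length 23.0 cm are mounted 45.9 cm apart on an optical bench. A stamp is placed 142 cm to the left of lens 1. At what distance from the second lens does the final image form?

Lens 1: 1/d_i1 = 1/f₁ − 1/d_o1 = 1/(18.0) − 1/(142) = 0.04851, so d_i1 = 20.61 cm.
The intermediate image is 20.61 cm to the right of lens 1, which is 45.9 − (20.61) = 25.29 cm to the left of lens 2, so d_o2 = +25.29 cm.
Lens 2 is diverging, so f₂ = −23.0 cm.
Lens 2: 1/d_i2 = 1/f₂ − 1/d_o2 = 1/(-23.0) − 1/(25.29) = -0.08302, so d_i2 = -12.0 cm.
The final image is virtual, 12.0 cm to the left of lens 2 (overall magnification ≈ -0.069).

12.0 cm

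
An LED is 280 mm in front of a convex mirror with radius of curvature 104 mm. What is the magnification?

f = R/2 = 104/2 = 52.00 mm; for a convex mirror, f = -52.00 mm.
1/d_i = 1/f − 1/d_o = 1/(-52.00) − 1/(280) = -0.02280, so d_i = -43.86 mm.
m = −d_i/d_o = −(-43.86)/(280) = +0.157.
The image is virtual, upright and reduced, behind the mirror.

m = +0.157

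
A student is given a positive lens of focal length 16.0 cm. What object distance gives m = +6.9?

m = −d_i/d_o ⇒ d_i = −m·d_o.
1/f = 1/d_o + 1/d_i = 1/d_o − 1/(m·d_o) = (1 − 1/m)/d_o, so d_o = f(1 − 1/m) = (16.00)(1 − 1/(+6.9)) = 13.7 cm.

13.7 cm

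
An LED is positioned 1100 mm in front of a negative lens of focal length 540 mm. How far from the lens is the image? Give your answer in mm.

For a negative lens, f = -540 mm.
Lens equation: 1/q = 1/f − 1/p = 1/(-540.0) − 1/(1100) = -0.001852 − 0.0009091 = -0.002761, so q = -362 mm.
The image is virtual, upright and reduced, on the same side as the object.

362 mm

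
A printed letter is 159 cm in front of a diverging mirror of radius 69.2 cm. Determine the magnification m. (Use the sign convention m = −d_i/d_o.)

f = R/2 = 69.2/2 = 34.60 cm; for a diverging mirror, f = -34.60 cm.
1/d_i = 1/f − 1/d_o = 1/(-34.60) − 1/(159) = -0.03519, so d_i = -28.42 cm.
m = −d_i/d_o = −(-28.42)/(159) = +0.179.
The image is virtual, upright and reduced, behind the mirror.

m = +0.179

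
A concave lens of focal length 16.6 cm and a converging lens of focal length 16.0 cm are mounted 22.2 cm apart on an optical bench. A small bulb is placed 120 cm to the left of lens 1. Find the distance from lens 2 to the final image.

28.3 cm

Lens 1 is diverging, so f₁ = −16.6 cm.
Lens 1: 1/d_i1 = 1/f₁ − 1/d_o1 = 1/(-16.6) − 1/(120) = -0.06857, so d_i1 = -14.58 cm.
The intermediate image is 14.58 cm to the left of lens 1 (virtual), which is 22.2 − (-14.58) = 36.78 cm to the left of lens 2, so d_o2 = +36.78 cm.
Lens 2: 1/d_i2 = 1/f₂ − 1/d_o2 = 1/(16.0) − 1/(36.78) = 0.03531, so d_i2 = 28.3 cm.
The final image is real, 28.3 cm to the right of lens 2 (overall magnification ≈ -0.094).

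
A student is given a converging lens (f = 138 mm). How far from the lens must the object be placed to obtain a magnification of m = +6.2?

116 mm

m = −d_i/d_o ⇒ d_i = −m·d_o.
1/f = 1/d_o + 1/d_i = 1/d_o − 1/(m·d_o) = (1 − 1/m)/d_o, so d_o = f(1 − 1/m) = (138.0)(1 − 1/(+6.2)) = 116 mm.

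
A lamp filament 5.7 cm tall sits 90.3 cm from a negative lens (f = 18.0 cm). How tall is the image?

0.947 cm

For a negative lens, f = -18.0 cm.
1/d_i = 1/f − 1/d_o = 1/(-18.00) − 1/(90.3) = -0.06663, so d_i = -15.01 cm.
m = −d_i/d_o = +0.1662.
|h_i| = |m|·h_o = 0.1662 × 5.7 = 0.947 cm. The image is virtual, upright and reduced, on the same side as the object.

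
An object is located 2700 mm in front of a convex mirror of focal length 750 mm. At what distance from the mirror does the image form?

587 mm

For a convex mirror, f = -750 mm.
Mirror equation: 1/s_i = 1/f − 1/s_o = 1/(-750.0) − 1/(2700) = -0.001333 − 0.0003704 = -0.001704, so s_i = -587 mm.
The image is virtual, upright and reduced, behind the mirror.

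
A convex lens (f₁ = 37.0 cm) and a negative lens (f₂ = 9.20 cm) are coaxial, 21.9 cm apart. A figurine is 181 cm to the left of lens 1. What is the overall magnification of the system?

Lens 1: 1/d_i1 = 1/(37.0) − 1/(181) = 0.02150, so d_i1 = 46.51 cm; m₁ = −d_i1/d_o1 = -0.2570.
d_o2 = 21.9 − (46.51) = -24.61 cm (virtual object).
f₂ = −9.20 cm (diverging).
Lens 2: 1/d_i2 = 1/(-9.20) − 1/(-24.61) = -0.06806, so d_i2 = -14.69 cm; m₂ = −d_i2/d_o2 = -0.5970.
m = m₁·m₂ = (-0.2570)(-0.5970) = +0.153.

m = +0.153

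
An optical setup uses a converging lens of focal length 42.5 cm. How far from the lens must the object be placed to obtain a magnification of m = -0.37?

m = −d_i/d_o ⇒ d_i = −m·d_o.
1/f = 1/d_o + 1/d_i = 1/d_o − 1/(m·d_o) = (1 − 1/m)/d_o, so d_o = f(1 − 1/m) = (42.50)(1 − 1/(-0.37)) = 157 cm.

157 cm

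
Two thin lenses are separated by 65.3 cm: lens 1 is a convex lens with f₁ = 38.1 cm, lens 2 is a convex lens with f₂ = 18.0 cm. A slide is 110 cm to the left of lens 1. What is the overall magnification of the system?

Lens 1: 1/d_i1 = 1/(38.1) − 1/(110) = 0.01716, so d_i1 = 58.29 cm; m₁ = −d_i1/d_o1 = -0.5299.
d_o2 = 65.3 − (58.29) = 7.010 cm.
Lens 2: 1/d_i2 = 1/(18.0) − 1/(7.010) = -0.08710, so d_i2 = -11.48 cm; m₂ = −d_i2/d_o2 = +1.638.
m = m₁·m₂ = (-0.5299)(+1.638) = -0.868.

m = -0.868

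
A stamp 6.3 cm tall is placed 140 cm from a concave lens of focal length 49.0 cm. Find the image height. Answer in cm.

For a concave lens, f = -49.0 cm.
1/d_i = 1/f − 1/d_o = 1/(-49.00) − 1/(140) = -0.02755, so d_i = -36.30 cm.
m = −d_i/d_o = +0.2593.
|h_i| = |m|·h_o = 0.2593 × 6.3 = 1.63 cm. The image is virtual, upright and reduced, on the same side as the object.

1.63 cm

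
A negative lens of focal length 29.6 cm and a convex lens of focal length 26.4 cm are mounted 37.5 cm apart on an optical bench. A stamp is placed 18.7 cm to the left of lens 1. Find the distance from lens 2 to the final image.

Lens 1 is diverging, so f₁ = −29.6 cm.
Lens 1: 1/d_i1 = 1/f₁ − 1/d_o1 = 1/(-29.6) − 1/(18.7) = -0.08726, so d_i1 = -11.46 cm.
The intermediate image is 11.46 cm to the left of lens 1 (virtual), which is 37.5 − (-11.46) = 48.96 cm to the left of lens 2, so d_o2 = +48.96 cm.
Lens 2: 1/d_i2 = 1/f₂ − 1/d_o2 = 1/(26.4) − 1/(48.96) = 0.01745, so d_i2 = 57.3 cm.
The final image is real, 57.3 cm to the right of lens 2 (overall magnification ≈ -0.72).

57.3 cm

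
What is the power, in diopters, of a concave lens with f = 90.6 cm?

P = -1.10 D

For a concave lens, f = −90.6 cm.
f = -90.6 cm = -0.906 m.
P = 1/f = 1/(-0.906 m) = -1.10 D.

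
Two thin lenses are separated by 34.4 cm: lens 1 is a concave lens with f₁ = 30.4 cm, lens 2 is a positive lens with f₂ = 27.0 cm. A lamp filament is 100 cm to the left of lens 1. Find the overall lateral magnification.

m = -0.205

f₁ = −30.4 cm (diverging).
Lens 1: 1/d_i1 = 1/(-30.4) − 1/(100) = -0.04289, so d_i1 = -23.31 cm; m₁ = −d_i1/d_o1 = +0.2331.
d_o2 = 34.4 − (-23.31) = 57.71 cm.
Lens 2: 1/d_i2 = 1/(27.0) − 1/(57.71) = 0.01971, so d_i2 = 50.74 cm; m₂ = −d_i2/d_o2 = -0.8792.
m = m₁·m₂ = (+0.2331)(-0.8792) = -0.205.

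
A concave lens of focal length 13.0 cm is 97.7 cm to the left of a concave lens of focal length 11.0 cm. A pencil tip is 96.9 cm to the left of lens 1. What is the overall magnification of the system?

m = +0.0108

f₁ = −13.0 cm (diverging).
Lens 1: 1/d_i1 = 1/(-13.0) − 1/(96.9) = -0.08724, so d_i1 = -11.46 cm; m₁ = −d_i1/d_o1 = +0.1183.
d_o2 = 97.7 − (-11.46) = 109.2 cm.
f₂ = −11.0 cm (diverging).
Lens 2: 1/d_i2 = 1/(-11.0) − 1/(109.2) = -0.1001, so d_i2 = -9.993 cm; m₂ = −d_i2/d_o2 = +0.09151.
m = m₁·m₂ = (+0.1183)(+0.09151) = +0.0108.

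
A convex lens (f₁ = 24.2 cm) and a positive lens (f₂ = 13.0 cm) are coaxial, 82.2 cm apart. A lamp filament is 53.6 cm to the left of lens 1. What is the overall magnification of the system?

m = +0.427

Lens 1: 1/d_i1 = 1/(24.2) − 1/(53.6) = 0.02267, so d_i1 = 44.12 cm; m₁ = −d_i1/d_o1 = -0.8231.
d_o2 = 82.2 − (44.12) = 38.08 cm.
Lens 2: 1/d_i2 = 1/(13.0) − 1/(38.08) = 0.05066, so d_i2 = 19.74 cm; m₂ = −d_i2/d_o2 = -0.5183.
m = m₁·m₂ = (-0.8231)(-0.5183) = +0.427.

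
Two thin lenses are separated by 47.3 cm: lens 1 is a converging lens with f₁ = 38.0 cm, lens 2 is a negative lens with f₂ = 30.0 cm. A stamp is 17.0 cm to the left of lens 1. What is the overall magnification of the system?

Lens 1: 1/d_i1 = 1/(38.0) − 1/(17.0) = -0.03251, so d_i1 = -30.76 cm; m₁ = −d_i1/d_o1 = +1.809.
d_o2 = 47.3 − (-30.76) = 78.06 cm.
f₂ = −30.0 cm (diverging).
Lens 2: 1/d_i2 = 1/(-30.0) − 1/(78.06) = -0.04614, so d_i2 = -21.67 cm; m₂ = −d_i2/d_o2 = +0.2776.
m = m₁·m₂ = (+1.809)(+0.2776) = +0.502.

m = +0.502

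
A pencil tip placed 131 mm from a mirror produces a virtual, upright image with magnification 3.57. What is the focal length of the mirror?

f = 182 mm (concave)

m = −d_i/d_o ⇒ d_i = −m·d_o = −(+3.57)·(131) = -467.7 mm.
1/f = 1/d_o + 1/d_i = 1/(131) + 1/(-467.7) = 0.005495, so f = 182 mm.
Since f is positive, the mirror is concave.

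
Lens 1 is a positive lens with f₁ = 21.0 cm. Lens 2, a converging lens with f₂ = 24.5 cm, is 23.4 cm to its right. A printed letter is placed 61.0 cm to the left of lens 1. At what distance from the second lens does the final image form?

6.38 cm

Lens 1: 1/d_i1 = 1/f₁ − 1/d_o1 = 1/(21.0) − 1/(61.0) = 0.03123, so d_i1 = 32.02 cm.
The intermediate image is 32.02 cm to the right of lens 1, which lies 8.620 cm to the right of lens 2 — a virtual object — so d_o2 = −8.620 cm.
Lens 2: 1/d_i2 = 1/f₂ − 1/d_o2 = 1/(24.5) − 1/(-8.620) = 0.1568, so d_i2 = 6.38 cm.
The final image is real, 6.38 cm to the right of lens 2 (overall magnification ≈ -0.39).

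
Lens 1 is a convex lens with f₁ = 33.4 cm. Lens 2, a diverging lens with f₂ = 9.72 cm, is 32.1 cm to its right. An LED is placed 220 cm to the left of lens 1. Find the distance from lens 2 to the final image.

29.0 cm

Lens 1: 1/d_i1 = 1/f₁ − 1/d_o1 = 1/(33.4) − 1/(220) = 0.02539, so d_i1 = 39.38 cm.
The intermediate image is 39.38 cm to the right of lens 1, which lies 7.280 cm to the right of lens 2 — a virtual object — so d_o2 = −7.280 cm.
Lens 2 is diverging, so f₂ = −9.72 cm.
Lens 2: 1/d_i2 = 1/f₂ − 1/d_o2 = 1/(-9.72) − 1/(-7.280) = 0.03448, so d_i2 = 29.0 cm.
The final image is real, 29.0 cm to the right of lens 2 (overall magnification ≈ -0.71).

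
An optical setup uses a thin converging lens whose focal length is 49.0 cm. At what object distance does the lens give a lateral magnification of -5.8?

m = −d_i/d_o ⇒ d_i = −m·d_o.
1/f = 1/d_o + 1/d_i = 1/d_o − 1/(m·d_o) = (1 − 1/m)/d_o, so d_o = f(1 − 1/m) = (49.00)(1 − 1/(-5.8)) = 57.4 cm.

57.4 cm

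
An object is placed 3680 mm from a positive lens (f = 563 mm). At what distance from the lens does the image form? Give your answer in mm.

665 mm

Thin-lens equation: 1/d_i = 1/f − 1/d_o = 1/(563.0) − 1/(3680) = 0.001776 − 0.0002717 = 0.001504, so d_i = 665 mm.
The image is real, inverted and reduced, on the far side of the lens.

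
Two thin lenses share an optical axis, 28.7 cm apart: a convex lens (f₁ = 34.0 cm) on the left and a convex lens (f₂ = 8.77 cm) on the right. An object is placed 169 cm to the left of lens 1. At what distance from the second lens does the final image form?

5.37 cm

Lens 1: 1/d_i1 = 1/f₁ − 1/d_o1 = 1/(34.0) − 1/(169) = 0.02349, so d_i1 = 42.56 cm.
The intermediate image is 42.56 cm to the right of lens 1, which lies 13.86 cm to the right of lens 2 — a virtual object — so d_o2 = −13.86 cm.
Lens 2: 1/d_i2 = 1/f₂ − 1/d_o2 = 1/(8.77) − 1/(-13.86) = 0.1862, so d_i2 = 5.37 cm.
The final image is real, 5.37 cm to the right of lens 2 (overall magnification ≈ -0.098).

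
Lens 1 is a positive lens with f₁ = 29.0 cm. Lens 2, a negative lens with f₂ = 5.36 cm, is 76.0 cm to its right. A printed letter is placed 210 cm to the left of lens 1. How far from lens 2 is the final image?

Lens 1: 1/d_i1 = 1/f₁ − 1/d_o1 = 1/(29.0) − 1/(210) = 0.02972, so d_i1 = 33.65 cm.
The intermediate image is 33.65 cm to the right of lens 1, which is 76.0 − (33.65) = 42.35 cm to the left of lens 2, so d_o2 = +42.35 cm.
Lens 2 is diverging, so f₂ = −5.36 cm.
Lens 2: 1/d_i2 = 1/f₂ − 1/d_o2 = 1/(-5.36) − 1/(42.35) = -0.2102, so d_i2 = -4.76 cm.
The final image is virtual, 4.76 cm to the left of lens 2 (overall magnification ≈ -0.018).

4.76 cm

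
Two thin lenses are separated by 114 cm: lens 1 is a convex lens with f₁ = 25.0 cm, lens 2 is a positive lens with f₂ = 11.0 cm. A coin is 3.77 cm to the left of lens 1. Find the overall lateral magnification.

Lens 1: 1/d_i1 = 1/(25.0) − 1/(3.77) = -0.2253, so d_i1 = -4.439 cm; m₁ = −d_i1/d_o1 = +1.177.
d_o2 = 114 − (-4.439) = 118.4 cm.
Lens 2: 1/d_i2 = 1/(11.0) − 1/(118.4) = 0.08246, so d_i2 = 12.13 cm; m₂ = −d_i2/d_o2 = -0.1024.
m = m₁·m₂ = (+1.177)(-0.1024) = -0.121.

m = -0.121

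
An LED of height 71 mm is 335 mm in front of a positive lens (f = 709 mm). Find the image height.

135 mm

1/d_i = 1/f − 1/d_o = 1/(709.0) − 1/(335) = -0.001575, so d_i = -635.1 mm.
m = −d_i/d_o = +1.896.
|h_i| = |m|·h_o = 1.896 × 71 = 135 mm. The image is virtual, upright and enlarged, on the same side as the object.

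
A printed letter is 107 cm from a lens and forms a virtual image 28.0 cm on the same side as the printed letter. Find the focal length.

f = -37.9 cm (diverging)

Virtual image ⇒ d_i = −28.0 cm.
1/f = 1/d_o + 1/d_i = 1/(107) + 1/(-28.0) = -0.02637, so f = -37.9 cm.
Since f is negative, the lens is diverging.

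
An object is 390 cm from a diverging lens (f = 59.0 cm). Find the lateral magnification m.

m = +0.131

For a diverging lens, f = -59.0 cm.
1/d_i = 1/f − 1/d_o = 1/(-59.00) − 1/(390) = -0.01951, so d_i = -51.25 cm.
m = −d_i/d_o = −(-51.25)/(390) = +0.131.
The image is virtual, upright and reduced, on the same side as the object.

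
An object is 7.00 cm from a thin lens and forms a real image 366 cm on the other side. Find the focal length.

Real image ⇒ d_i = +366 cm.
1/f = 1/d_o + 1/d_i = 1/(7.00) + 1/(366) = 0.1456, so f = 6.87 cm.
Since f is positive, the thin lens is converging.

f = 6.87 cm (converging)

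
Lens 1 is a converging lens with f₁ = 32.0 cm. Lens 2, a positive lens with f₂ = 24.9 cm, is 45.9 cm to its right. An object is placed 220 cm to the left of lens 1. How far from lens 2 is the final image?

Lens 1: 1/d_i1 = 1/f₁ − 1/d_o1 = 1/(32.0) − 1/(220) = 0.02670, so d_i1 = 37.45 cm.
The intermediate image is 37.45 cm to the right of lens 1, which is 45.9 − (37.45) = 8.450 cm to the left of lens 2, so d_o2 = +8.450 cm.
Lens 2: 1/d_i2 = 1/f₂ − 1/d_o2 = 1/(24.9) − 1/(8.450) = -0.07818, so d_i2 = -12.8 cm.
The final image is virtual, 12.8 cm to the left of lens 2 (overall magnification ≈ -0.26).

12.8 cm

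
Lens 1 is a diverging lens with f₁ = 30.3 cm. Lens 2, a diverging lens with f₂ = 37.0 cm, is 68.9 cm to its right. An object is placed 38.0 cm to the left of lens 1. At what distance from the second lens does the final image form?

25.8 cm

Lens 1 is diverging, so f₁ = −30.3 cm.
Lens 1: 1/d_i1 = 1/f₁ − 1/d_o1 = 1/(-30.3) − 1/(38.0) = -0.05932, so d_i1 = -16.86 cm.
The intermediate image is 16.86 cm to the left of lens 1 (virtual), which is 68.9 − (-16.86) = 85.76 cm to the left of lens 2, so d_o2 = +85.76 cm.
Lens 2 is diverging, so f₂ = −37.0 cm.
Lens 2: 1/d_i2 = 1/f₂ − 1/d_o2 = 1/(-37.0) − 1/(85.76) = -0.03869, so d_i2 = -25.8 cm.
The final image is virtual, 25.8 cm to the left of lens 2 (overall magnification ≈ 0.13).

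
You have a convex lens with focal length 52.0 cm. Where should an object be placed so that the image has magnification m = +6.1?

m = −d_i/d_o ⇒ d_i = −m·d_o.
1/f = 1/d_o + 1/d_i = 1/d_o − 1/(m·d_o) = (1 − 1/m)/d_o, so d_o = f(1 − 1/m) = (52.00)(1 − 1/(+6.1)) = 43.5 cm.

43.5 cm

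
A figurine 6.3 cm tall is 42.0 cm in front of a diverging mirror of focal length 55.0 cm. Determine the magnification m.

For a diverging mirror, f = -55.0 cm.
1/d_i = 1/f − 1/d_o = 1/(-55.00) − 1/(42.0) = -0.04199, so d_i = -23.81 cm.
m = −d_i/d_o = −(-23.81)/(42.0) = +0.567.
The image is virtual, upright and reduced, behind the mirror.

m = +0.567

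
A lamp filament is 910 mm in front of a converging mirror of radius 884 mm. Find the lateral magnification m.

f = R/2 = 884/2 = 442.0 mm.
1/d_i = 1/f − 1/d_o = 1/(442.0) − 1/(910) = 0.001164, so d_i = 859.4 mm.
m = −d_i/d_o = −(859.4)/(910) = -0.944.
The image is real, inverted and reduced, in front of the mirror.

m = -0.944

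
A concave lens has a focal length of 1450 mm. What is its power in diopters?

For a concave lens, f = −1450 mm.
f = -145 cm = -1.45 m.
P = 1/f = 1/(-1.45 m) = -0.690 D.

P = -0.690 D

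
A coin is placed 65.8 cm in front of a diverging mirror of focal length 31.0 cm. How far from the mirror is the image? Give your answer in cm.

21.1 cm

For a diverging mirror, f = -31.0 cm.
Mirror equation: 1/s_i = 1/f − 1/s_o = 1/(-31.00) − 1/(65.8) = -0.03226 − 0.01520 = -0.04746, so s_i = -21.1 cm.
The image is virtual, upright and reduced, behind the mirror.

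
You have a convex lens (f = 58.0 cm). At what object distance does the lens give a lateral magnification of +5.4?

47.3 cm

m = −d_i/d_o ⇒ d_i = −m·d_o.
1/f = 1/d_o + 1/d_i = 1/d_o − 1/(m·d_o) = (1 − 1/m)/d_o, so d_o = f(1 − 1/m) = (58.00)(1 − 1/(+5.4)) = 47.3 cm.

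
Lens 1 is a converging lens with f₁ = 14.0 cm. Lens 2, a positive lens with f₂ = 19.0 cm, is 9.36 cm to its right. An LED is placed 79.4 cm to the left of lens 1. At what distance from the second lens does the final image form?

5.45 cm

Lens 1: 1/d_i1 = 1/f₁ − 1/d_o1 = 1/(14.0) − 1/(79.4) = 0.05883, so d_i1 = 17.00 cm.
The intermediate image is 17.00 cm to the right of lens 1, which lies 7.640 cm to the right of lens 2 — a virtual object — so d_o2 = −7.640 cm.
Lens 2: 1/d_i2 = 1/f₂ − 1/d_o2 = 1/(19.0) − 1/(-7.640) = 0.1835, so d_i2 = 5.45 cm.
The final image is real, 5.45 cm to the right of lens 2 (overall magnification ≈ -0.15).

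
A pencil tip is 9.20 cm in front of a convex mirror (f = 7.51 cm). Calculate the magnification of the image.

m = +0.449

For a convex mirror, f = -7.51 cm.
1/d_i = 1/f − 1/d_o = 1/(-7.510) − 1/(9.20) = -0.2419, so d_i = -4.135 cm.
m = −d_i/d_o = −(-4.135)/(9.20) = +0.449.
The image is virtual, upright and reduced, behind the mirror.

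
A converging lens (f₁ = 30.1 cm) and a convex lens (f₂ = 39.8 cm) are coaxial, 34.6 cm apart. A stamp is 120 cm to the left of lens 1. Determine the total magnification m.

Lens 1: 1/d_i1 = 1/(30.1) − 1/(120) = 0.02489, so d_i1 = 40.18 cm; m₁ = −d_i1/d_o1 = -0.3348.
d_o2 = 34.6 − (40.18) = -5.580 cm (virtual object).
Lens 2: 1/d_i2 = 1/(39.8) − 1/(-5.580) = 0.2043, so d_i2 = 4.894 cm; m₂ = −d_i2/d_o2 = +0.8770.
m = m₁·m₂ = (-0.3348)(+0.8770) = -0.294.

m = -0.294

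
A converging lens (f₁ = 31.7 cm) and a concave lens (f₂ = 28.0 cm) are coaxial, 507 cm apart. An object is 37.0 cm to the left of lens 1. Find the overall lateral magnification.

Lens 1: 1/d_i1 = 1/(31.7) − 1/(37.0) = 0.004519, so d_i1 = 221.3 cm; m₁ = −d_i1/d_o1 = -5.981.
d_o2 = 507 − (221.3) = 285.7 cm.
f₂ = −28.0 cm (diverging).
Lens 2: 1/d_i2 = 1/(-28.0) − 1/(285.7) = -0.03921, so d_i2 = -25.50 cm; m₂ = −d_i2/d_o2 = +0.08926.
m = m₁·m₂ = (-5.981)(+0.08926) = -0.534.

m = -0.534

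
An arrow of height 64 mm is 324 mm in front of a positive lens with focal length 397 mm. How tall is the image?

1/d_i = 1/f − 1/d_o = 1/(397.0) − 1/(324) = -0.0005675, so d_i = -1762 mm.
m = −d_i/d_o = +5.438.
|h_i| = |m|·h_o = 5.438 × 64 = 348 mm. The image is virtual, upright and enlarged, on the same side as the object.

348 mm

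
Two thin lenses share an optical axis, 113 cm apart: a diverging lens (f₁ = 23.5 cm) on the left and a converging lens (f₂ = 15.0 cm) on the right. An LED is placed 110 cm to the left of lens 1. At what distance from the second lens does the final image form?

16.9 cm

Lens 1 is diverging, so f₁ = −23.5 cm.
Lens 1: 1/d_i1 = 1/f₁ − 1/d_o1 = 1/(-23.5) − 1/(110) = -0.05164, so d_i1 = -19.36 cm.
The intermediate image is 19.36 cm to the left of lens 1 (virtual), which is 113 − (-19.36) = 132.4 cm to the left of lens 2, so d_o2 = +132.4 cm.
Lens 2: 1/d_i2 = 1/f₂ − 1/d_o2 = 1/(15.0) − 1/(132.4) = 0.05911, so d_i2 = 16.9 cm.
The final image is real, 16.9 cm to the right of lens 2 (overall magnification ≈ -0.022).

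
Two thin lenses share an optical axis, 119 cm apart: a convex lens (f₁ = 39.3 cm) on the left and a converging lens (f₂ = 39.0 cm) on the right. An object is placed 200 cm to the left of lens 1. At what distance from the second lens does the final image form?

87.9 cm

Lens 1: 1/d_i1 = 1/f₁ − 1/d_o1 = 1/(39.3) − 1/(200) = 0.02045, so d_i1 = 48.91 cm.
The intermediate image is 48.91 cm to the right of lens 1, which is 119 − (48.91) = 70.09 cm to the left of lens 2, so d_o2 = +70.09 cm.
Lens 2: 1/d_i2 = 1/f₂ − 1/d_o2 = 1/(39.0) − 1/(70.09) = 0.01137, so d_i2 = 87.9 cm.
The final image is real, 87.9 cm to the right of lens 2 (overall magnification ≈ 0.31).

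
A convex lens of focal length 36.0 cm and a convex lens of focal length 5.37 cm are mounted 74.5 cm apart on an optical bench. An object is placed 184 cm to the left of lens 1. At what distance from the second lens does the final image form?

6.55 cm

Lens 1: 1/d_i1 = 1/f₁ − 1/d_o1 = 1/(36.0) − 1/(184) = 0.02234, so d_i1 = 44.76 cm.
The intermediate image is 44.76 cm to the right of lens 1, which is 74.5 − (44.76) = 29.74 cm to the left of lens 2, so d_o2 = +29.74 cm.
Lens 2: 1/d_i2 = 1/f₂ − 1/d_o2 = 1/(5.37) − 1/(29.74) = 0.1526, so d_i2 = 6.55 cm.
The final image is real, 6.55 cm to the right of lens 2 (overall magnification ≈ 0.054).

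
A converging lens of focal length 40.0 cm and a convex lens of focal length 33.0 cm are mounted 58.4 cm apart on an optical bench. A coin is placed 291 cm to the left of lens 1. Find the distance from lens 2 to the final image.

Lens 1: 1/d_i1 = 1/f₁ − 1/d_o1 = 1/(40.0) − 1/(291) = 0.02156, so d_i1 = 46.37 cm.
The intermediate image is 46.37 cm to the right of lens 1, which is 58.4 − (46.37) = 12.03 cm to the left of lens 2, so d_o2 = +12.03 cm.
Lens 2: 1/d_i2 = 1/f₂ − 1/d_o2 = 1/(33.0) − 1/(12.03) = -0.05282, so d_i2 = -18.9 cm.
The final image is virtual, 18.9 cm to the left of lens 2 (overall magnification ≈ -0.25).

18.9 cm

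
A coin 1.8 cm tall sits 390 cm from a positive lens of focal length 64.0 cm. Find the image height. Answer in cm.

1/d_i = 1/f − 1/d_o = 1/(64.00) − 1/(390) = 0.01306, so d_i = 76.56 cm.
m = −d_i/d_o = -0.1963.
|h_i| = |m|·h_o = 0.1963 × 1.8 = 0.353 cm. The image is real, inverted and reduced, on the far side of the lens.

0.353 cm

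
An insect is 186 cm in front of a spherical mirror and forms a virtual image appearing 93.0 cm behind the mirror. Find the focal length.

f = -186 cm (convex)

Virtual image ⇒ d_i = −93.0 cm.
1/f = 1/d_o + 1/d_i = 1/(186) + 1/(-93.0) = -0.005376, so f = -186 cm.
Since f is negative, the spherical mirror is convex.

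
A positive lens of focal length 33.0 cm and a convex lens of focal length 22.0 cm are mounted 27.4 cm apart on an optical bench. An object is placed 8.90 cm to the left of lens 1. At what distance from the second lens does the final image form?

Lens 1: 1/d_i1 = 1/f₁ − 1/d_o1 = 1/(33.0) − 1/(8.90) = -0.08206, so d_i1 = -12.19 cm.
The intermediate image is 12.19 cm to the left of lens 1 (virtual), which is 27.4 − (-12.19) = 39.59 cm to the left of lens 2, so d_o2 = +39.59 cm.
Lens 2: 1/d_i2 = 1/f₂ − 1/d_o2 = 1/(22.0) − 1/(39.59) = 0.02020, so d_i2 = 49.5 cm.
The final image is real, 49.5 cm to the right of lens 2 (overall magnification ≈ -1.7).

49.5 cm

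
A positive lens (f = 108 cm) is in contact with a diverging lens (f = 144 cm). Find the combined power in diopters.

P₁ = 1/f₁ = 1/(1.08 m) = +0.9259 D; P₂ = 1/f₂ = 1/(-1.44 m) = -0.6944 D.
For thin lenses in contact, P = P₁ + P₂ = (+0.9259) + (-0.6944) = +0.231 D.

P = +0.231 D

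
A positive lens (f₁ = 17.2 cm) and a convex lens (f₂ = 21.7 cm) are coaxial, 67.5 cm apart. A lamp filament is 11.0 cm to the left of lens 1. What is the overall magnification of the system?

m = -0.789

Lens 1: 1/d_i1 = 1/(17.2) − 1/(11.0) = -0.03277, so d_i1 = -30.52 cm; m₁ = −d_i1/d_o1 = +2.775.
d_o2 = 67.5 − (-30.52) = 98.02 cm.
Lens 2: 1/d_i2 = 1/(21.7) − 1/(98.02) = 0.03588, so d_i2 = 27.87 cm; m₂ = −d_i2/d_o2 = -0.2843.
m = m₁·m₂ = (+2.775)(-0.2843) = -0.789.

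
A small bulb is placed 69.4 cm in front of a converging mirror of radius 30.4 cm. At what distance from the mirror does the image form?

19.5 cm

f = R/2 = 30.4/2 = 15.20 cm.
Mirror equation: 1/d_i = 1/f − 1/d_o = 1/(15.20) − 1/(69.4) = 0.06579 − 0.01441 = 0.05138, so d_i = 19.5 cm.
The image is real, inverted and reduced, in front of the mirror.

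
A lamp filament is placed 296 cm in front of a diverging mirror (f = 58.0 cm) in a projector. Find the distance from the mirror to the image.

48.5 cm

For a diverging mirror, f = -58.0 cm.
Mirror equation: 1/q = 1/f − 1/p = 1/(-58.00) − 1/(296) = -0.01724 − 0.003378 = -0.02062, so q = -48.5 cm.
The image is virtual, upright and reduced, behind the mirror.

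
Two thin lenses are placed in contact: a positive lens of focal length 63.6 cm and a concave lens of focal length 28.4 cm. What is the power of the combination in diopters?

P = -1.95 D

P₁ = 1/f₁ = 1/(0.636 m) = +1.572 D; P₂ = 1/f₂ = 1/(-0.284 m) = -3.521 D.
For thin lenses in contact, P = P₁ + P₂ = (+1.572) + (-3.521) = -1.95 D.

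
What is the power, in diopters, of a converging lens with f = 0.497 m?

P = +2.01 D

P = 1/f = 1/(0.497 m) = +2.01 D.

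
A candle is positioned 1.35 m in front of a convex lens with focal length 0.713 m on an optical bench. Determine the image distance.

Lens equation: 1/v = 1/f − 1/u = 1/(0.7130) − 1/(1.35) = 1.403 − 0.7407 = 0.6618, so v = 1.51 m.
The image is real, inverted and enlarged, on the far side of the lens.

1.51 m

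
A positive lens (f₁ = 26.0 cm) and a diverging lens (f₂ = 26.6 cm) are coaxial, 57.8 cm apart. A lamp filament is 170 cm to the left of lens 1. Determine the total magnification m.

m = -0.0894

Lens 1: 1/d_i1 = 1/(26.0) − 1/(170) = 0.03258, so d_i1 = 30.69 cm; m₁ = −d_i1/d_o1 = -0.1805.
d_o2 = 57.8 − (30.69) = 27.11 cm.
f₂ = −26.6 cm (diverging).
Lens 2: 1/d_i2 = 1/(-26.6) − 1/(27.11) = -0.07448, so d_i2 = -13.43 cm; m₂ = −d_i2/d_o2 = +0.4953.
m = m₁·m₂ = (-0.1805)(+0.4953) = -0.0894.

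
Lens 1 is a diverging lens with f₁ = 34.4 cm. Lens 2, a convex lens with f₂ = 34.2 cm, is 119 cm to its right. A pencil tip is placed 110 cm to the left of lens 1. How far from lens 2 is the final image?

Lens 1 is diverging, so f₁ = −34.4 cm.
Lens 1: 1/d_i1 = 1/f₁ − 1/d_o1 = 1/(-34.4) − 1/(110) = -0.03816, so d_i1 = -26.20 cm.
The intermediate image is 26.20 cm to the left of lens 1 (virtual), which is 119 − (-26.20) = 145.2 cm to the left of lens 2, so d_o2 = +145.2 cm.
Lens 2: 1/d_i2 = 1/f₂ − 1/d_o2 = 1/(34.2) − 1/(145.2) = 0.02235, so d_i2 = 44.7 cm.
The final image is real, 44.7 cm to the right of lens 2 (overall magnification ≈ -0.073).

44.7 cm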